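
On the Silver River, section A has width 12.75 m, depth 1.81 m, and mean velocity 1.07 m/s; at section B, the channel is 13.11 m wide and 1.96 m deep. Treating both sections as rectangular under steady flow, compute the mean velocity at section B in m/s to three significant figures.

Q = A₁V₁ = (12.75×1.81) × 1.07 = 24.69 m³/s
A₂ = 13.11 × 1.96 = 25.70 m²
V₂ = Q/A₂ = 24.69/25.70 = 0.9610 m/s

0.961 m/s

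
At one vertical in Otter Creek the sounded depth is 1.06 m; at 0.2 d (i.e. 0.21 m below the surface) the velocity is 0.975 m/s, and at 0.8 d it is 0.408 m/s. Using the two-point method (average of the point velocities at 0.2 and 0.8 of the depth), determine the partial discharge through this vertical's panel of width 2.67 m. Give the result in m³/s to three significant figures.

1.96 m³/s

v̄ = (0.975 + 0.408) / 2 = 0.6915 m/s
q = v̄ × d × w = 0.6915 × 1.06 × 2.67 = 1.957 m³/s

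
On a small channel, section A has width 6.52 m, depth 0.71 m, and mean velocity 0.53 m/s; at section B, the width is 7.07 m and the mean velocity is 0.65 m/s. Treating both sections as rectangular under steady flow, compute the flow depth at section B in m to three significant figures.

Q = A₁V₁ = (6.52×0.71) × 0.53 = 2.453 m³/s
d₂ = Q/(b₂ V₂) = 2.453/(7.07×0.65) = 0.5339 m

0.534 m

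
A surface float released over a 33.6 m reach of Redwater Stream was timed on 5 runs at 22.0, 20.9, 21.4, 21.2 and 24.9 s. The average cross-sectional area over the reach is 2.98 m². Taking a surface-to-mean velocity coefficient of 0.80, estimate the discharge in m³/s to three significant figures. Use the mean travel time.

3.63 m³/s

t̄ = (22.0 + 20.9 + 21.4 + 21.2 + 24.9) / 5 = 22.08 s
v_surface = L / t̄ = 33.6 / 22.08 = 1.522 m/s
v_mean = 0.80 × 1.522 = 1.217 m/s
Q = A × v_mean = 2.98 × 1.217 = 3.628 m³/s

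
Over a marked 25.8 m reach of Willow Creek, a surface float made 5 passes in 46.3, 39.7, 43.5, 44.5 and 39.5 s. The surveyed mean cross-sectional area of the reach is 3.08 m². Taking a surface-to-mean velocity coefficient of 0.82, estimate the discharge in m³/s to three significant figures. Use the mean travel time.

1.53 m³/s

t̄ = (46.3 + 39.7 + 43.5 + 44.5 + 39.5) / 5 = 42.7 s
v_surface = L / t̄ = 25.8 / 42.7 = 0.6042 m/s
v_mean = 0.82 × 0.6042 = 0.4955 m/s
Q = A × v_mean = 3.08 × 0.4955 = 1.526 m³/s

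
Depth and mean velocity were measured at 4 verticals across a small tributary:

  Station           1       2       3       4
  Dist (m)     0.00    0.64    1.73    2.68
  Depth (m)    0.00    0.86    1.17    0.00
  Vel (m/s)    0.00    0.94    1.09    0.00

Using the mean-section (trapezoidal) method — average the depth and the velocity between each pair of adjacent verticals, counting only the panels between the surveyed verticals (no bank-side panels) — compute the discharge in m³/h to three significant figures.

5600 m³/h

Panel 1-2: Δb = 0.64 m, d̄ = (0.00+0.86)/2 = 0.43, v̄ = (0.00+0.94)/2 = 0.47 → q = 0.64×0.43×0.47 = 0.1293 m³/s
Panel 2-3: Δb = 1.09 m, d̄ = (0.86+1.17)/2 = 1.015, v̄ = (0.94+1.09)/2 = 1.015 → q = 1.09×1.015×1.015 = 1.123 m³/s
Panel 3-4: Δb = 0.95 m, d̄ = (1.17+0.00)/2 = 0.585, v̄ = (1.09+0.00)/2 = 0.545 → q = 0.95×0.585×0.545 = 0.3029 m³/s
Q = Σ q = 1.555 m³/s
= 1.555 × 3600 = 5599 m³/h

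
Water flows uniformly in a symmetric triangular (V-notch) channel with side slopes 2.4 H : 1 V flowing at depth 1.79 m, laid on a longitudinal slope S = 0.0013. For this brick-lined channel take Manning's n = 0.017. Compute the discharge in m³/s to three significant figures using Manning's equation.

A = z·y² = 2.4×1.79² = 7.690 m²
P = 2y√(1+z²) = 2×1.79×√(1+2.4²) = 9.308 m
R = A/P = 7.690/9.308 = 0.8262 m
Q = (1/n)·A·R^(2/3)·S^(1/2) = (1/0.017) × 7.690 × 0.8262^(2/3) × 0.0013^(1/2) = 14.36 m³/s

14.4 m³/s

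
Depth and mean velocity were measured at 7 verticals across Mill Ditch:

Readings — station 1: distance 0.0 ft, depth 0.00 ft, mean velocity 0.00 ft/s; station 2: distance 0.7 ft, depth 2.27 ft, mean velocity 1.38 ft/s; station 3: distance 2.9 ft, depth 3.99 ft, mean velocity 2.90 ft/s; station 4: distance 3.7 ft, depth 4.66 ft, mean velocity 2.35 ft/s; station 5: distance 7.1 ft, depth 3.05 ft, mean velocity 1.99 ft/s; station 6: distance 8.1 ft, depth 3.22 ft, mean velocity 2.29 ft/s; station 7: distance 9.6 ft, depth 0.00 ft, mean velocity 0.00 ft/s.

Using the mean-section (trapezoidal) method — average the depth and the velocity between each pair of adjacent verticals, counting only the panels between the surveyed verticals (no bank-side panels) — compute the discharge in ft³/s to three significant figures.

Panel 1-2: Δb = 0.7 ft, d̄ = (0.00+2.27)/2 = 1.135, v̄ = (0.00+1.38)/2 = 0.69 → q = 0.7×1.135×0.69 = 0.5482 ft³/s
Panel 2-3: Δb = 2.2 ft, d̄ = (2.27+3.99)/2 = 3.13, v̄ = (1.38+2.90)/2 = 2.14 → q = 2.2×3.13×2.14 = 14.74 ft³/s
Panel 3-4: Δb = 0.8 ft, d̄ = (3.99+4.66)/2 = 4.325, v̄ = (2.90+2.35)/2 = 2.625 → q = 0.8×4.325×2.625 = 9.083 ft³/s
Panel 4-5: Δb = 3.4 ft, d̄ = (4.66+3.05)/2 = 3.855, v̄ = (2.35+1.99)/2 = 2.17 → q = 3.4×3.855×2.17 = 28.44 ft³/s
Panel 5-6: Δb = 1 ft, d̄ = (3.05+3.22)/2 = 3.135, v̄ = (1.99+2.29)/2 = 2.14 → q = 1×3.135×2.14 = 6.709 ft³/s
Panel 6-7: Δb = 1.5 ft, d̄ = (3.22+0.00)/2 = 1.61, v̄ = (2.29+0.00)/2 = 1.145 → q = 1.5×1.61×1.145 = 2.765 ft³/s
Q = Σ q = 62.28 ft³/s

62.3 ft³/s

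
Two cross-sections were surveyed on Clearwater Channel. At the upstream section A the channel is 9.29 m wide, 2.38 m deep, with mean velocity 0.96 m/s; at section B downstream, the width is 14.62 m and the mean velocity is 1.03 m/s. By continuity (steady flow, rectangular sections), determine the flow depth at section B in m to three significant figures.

1.41 m

Q = A₁V₁ = (9.29×2.38) × 0.96 = 21.23 m³/s
d₂ = Q/(b₂ V₂) = 21.23/(14.62×1.03) = 1.410 m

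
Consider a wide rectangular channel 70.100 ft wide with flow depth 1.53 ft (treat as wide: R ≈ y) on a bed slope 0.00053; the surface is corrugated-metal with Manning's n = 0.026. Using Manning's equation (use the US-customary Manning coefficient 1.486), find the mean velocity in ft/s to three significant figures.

A = b·y = 70.100 × 1.53 = 107.3 ft²
Wide channel: R ≈ y = 1.53 ft
Q = (1.486/n)·A·R^(2/3)·S^(1/2) = (1.486/0.026) × 107.3 × 1.530^(2/3) × 0.00053^(1/2) = 187.4 ft³/s
V = Q/A = 187.4/107.3 = 1.747 ft/s

1.75 ft/s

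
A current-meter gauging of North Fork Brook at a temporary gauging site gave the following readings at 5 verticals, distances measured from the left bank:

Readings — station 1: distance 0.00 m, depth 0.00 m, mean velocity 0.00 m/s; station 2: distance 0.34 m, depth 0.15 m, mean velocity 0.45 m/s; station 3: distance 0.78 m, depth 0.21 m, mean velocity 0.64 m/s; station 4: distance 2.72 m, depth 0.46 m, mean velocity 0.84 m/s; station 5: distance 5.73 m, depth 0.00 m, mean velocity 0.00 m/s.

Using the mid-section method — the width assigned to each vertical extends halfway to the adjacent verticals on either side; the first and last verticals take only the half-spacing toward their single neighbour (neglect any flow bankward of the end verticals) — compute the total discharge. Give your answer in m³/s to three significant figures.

1.14 m³/s

w_2 = (0.78 − 0.00)/2 = 0.39 m; q_2 = 0.45 × 0.15 × 0.39 = 0.02633 m³/s
w_3 = (2.72 − 0.34)/2 = 1.19 m; q_3 = 0.64 × 0.21 × 1.19 = 0.1599 m³/s
w_4 = (5.73 − 0.78)/2 = 2.475 m; q_4 = 0.84 × 0.46 × 2.475 = 0.9563 m³/s
Stations 1, 5 contribute zero (depth or velocity is 0).
Q = Σ qᵢ = 1.143 m³/s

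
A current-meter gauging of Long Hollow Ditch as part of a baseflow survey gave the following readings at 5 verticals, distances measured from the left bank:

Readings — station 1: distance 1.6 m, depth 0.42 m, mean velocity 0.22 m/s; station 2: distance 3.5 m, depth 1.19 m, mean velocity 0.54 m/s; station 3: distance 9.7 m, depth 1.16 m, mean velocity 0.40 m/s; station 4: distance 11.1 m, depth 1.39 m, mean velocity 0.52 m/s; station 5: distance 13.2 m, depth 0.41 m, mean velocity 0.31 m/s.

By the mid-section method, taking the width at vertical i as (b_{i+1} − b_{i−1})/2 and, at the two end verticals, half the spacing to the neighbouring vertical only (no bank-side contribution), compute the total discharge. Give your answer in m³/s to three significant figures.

5.85 m³/s

w_1 = (3.5 − 1.6)/2 = 0.95 m; q_1 = 0.22 × 0.42 × 0.95 = 0.08778 m³/s
w_2 = (9.7 − 1.6)/2 = 4.05 m; q_2 = 0.54 × 1.19 × 4.05 = 2.603 m³/s
w_3 = (11.1 − 3.5)/2 = 3.8 m; q_3 = 0.40 × 1.16 × 3.8 = 1.763 m³/s
w_4 = (13.2 − 9.7)/2 = 1.75 m; q_4 = 0.52 × 1.39 × 1.75 = 1.265 m³/s
w_5 = (13.2 − 11.1)/2 = 1.05 m; q_5 = 0.31 × 0.41 × 1.05 = 0.1335 m³/s
Q = Σ qᵢ = 5.852 m³/s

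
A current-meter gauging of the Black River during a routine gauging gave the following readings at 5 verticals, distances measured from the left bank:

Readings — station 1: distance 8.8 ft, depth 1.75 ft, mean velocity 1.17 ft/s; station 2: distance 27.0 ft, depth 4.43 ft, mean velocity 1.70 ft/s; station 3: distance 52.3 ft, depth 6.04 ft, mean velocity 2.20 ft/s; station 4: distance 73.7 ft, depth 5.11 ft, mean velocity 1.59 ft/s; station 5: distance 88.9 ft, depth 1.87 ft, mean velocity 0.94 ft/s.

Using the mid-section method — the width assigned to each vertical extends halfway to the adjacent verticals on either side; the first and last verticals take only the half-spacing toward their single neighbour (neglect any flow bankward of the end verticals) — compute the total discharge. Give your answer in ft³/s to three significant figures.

w_1 = (27.0 − 8.8)/2 = 9.1 ft; q_1 = 1.17 × 1.75 × 9.1 = 18.63 ft³/s
w_2 = (52.3 − 8.8)/2 = 21.75 ft; q_2 = 1.70 × 4.43 × 21.75 = 163.8 ft³/s
w_3 = (73.7 − 27.0)/2 = 23.35 ft; q_3 = 2.20 × 6.04 × 23.35 = 310.3 ft³/s
w_4 = (88.9 − 52.3)/2 = 18.3 ft; q_4 = 1.59 × 5.11 × 18.3 = 148.7 ft³/s
w_5 = (88.9 − 73.7)/2 = 7.6 ft; q_5 = 0.94 × 1.87 × 7.6 = 13.36 ft³/s
Q = Σ qᵢ = 654.8 ft³/s

655 ft³/s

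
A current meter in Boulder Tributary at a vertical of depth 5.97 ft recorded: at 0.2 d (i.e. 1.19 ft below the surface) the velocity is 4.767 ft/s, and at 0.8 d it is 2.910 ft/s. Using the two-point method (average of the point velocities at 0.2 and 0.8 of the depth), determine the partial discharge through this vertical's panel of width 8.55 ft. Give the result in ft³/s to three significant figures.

196 ft³/s

v̄ = (4.767 + 2.910) / 2 = 3.839 ft/s
q = v̄ × d × w = 3.839 × 5.97 × 8.55 = 195.9 ft³/s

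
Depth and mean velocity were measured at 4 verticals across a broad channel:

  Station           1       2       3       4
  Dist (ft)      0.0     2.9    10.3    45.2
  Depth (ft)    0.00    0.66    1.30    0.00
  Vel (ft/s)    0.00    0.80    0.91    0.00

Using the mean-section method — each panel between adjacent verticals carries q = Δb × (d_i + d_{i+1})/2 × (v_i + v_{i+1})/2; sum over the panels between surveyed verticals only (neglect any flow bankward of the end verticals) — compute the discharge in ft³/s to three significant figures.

Panel 1-2: Δb = 2.9 ft, d̄ = (0.00+0.66)/2 = 0.33, v̄ = (0.00+0.80)/2 = 0.4 → q = 2.9×0.33×0.4 = 0.3828 ft³/s
Panel 2-3: Δb = 7.4 ft, d̄ = (0.66+1.30)/2 = 0.98, v̄ = (0.80+0.91)/2 = 0.855 → q = 7.4×0.98×0.855 = 6.200 ft³/s
Panel 3-4: Δb = 34.9 ft, d̄ = (1.30+0.00)/2 = 0.65, v̄ = (0.91+0.00)/2 = 0.455 → q = 34.9×0.65×0.455 = 10.32 ft³/s
Q = Σ q = 16.90 ft³/s

16.9 ft³/s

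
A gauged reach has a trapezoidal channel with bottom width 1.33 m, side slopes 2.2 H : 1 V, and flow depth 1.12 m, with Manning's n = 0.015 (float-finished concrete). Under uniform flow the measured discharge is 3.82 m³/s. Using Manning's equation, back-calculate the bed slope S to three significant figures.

A = (b + z·y)·y = (1.33 + 2.2×1.12)×1.12 = 4.249 m²
P = b + 2y√(1+z²) = 1.33 + 2×1.12×√(1+2.2²) = 6.743 m
R = A/P = 4.249/6.743 = 0.6302 m
S = (Q·n / (1·A·R^(2/3)))² = (3.82×0.015 / (1×4.249×0.7350))² = 0.0003366

0.000337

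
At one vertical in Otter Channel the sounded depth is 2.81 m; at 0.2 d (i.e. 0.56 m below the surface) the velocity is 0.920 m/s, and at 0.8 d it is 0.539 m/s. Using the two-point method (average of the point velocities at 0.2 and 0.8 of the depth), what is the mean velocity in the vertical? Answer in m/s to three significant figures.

0.730 m/s

v̄ = (0.920 + 0.539) / 2 = 0.7295 m/s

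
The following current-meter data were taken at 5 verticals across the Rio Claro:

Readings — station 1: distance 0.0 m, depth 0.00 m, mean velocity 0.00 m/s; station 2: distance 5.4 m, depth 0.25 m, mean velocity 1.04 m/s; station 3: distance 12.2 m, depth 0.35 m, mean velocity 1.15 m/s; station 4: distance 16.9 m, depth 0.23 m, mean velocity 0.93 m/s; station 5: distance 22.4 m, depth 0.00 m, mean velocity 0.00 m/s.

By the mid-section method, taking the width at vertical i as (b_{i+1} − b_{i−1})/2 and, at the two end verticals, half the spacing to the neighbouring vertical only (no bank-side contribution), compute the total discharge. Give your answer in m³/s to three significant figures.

4.99 m³/s

w_2 = (12.2 − 0.0)/2 = 6.1 m; q_2 = 1.04 × 0.25 × 6.1 = 1.586 m³/s
w_3 = (16.9 − 5.4)/2 = 5.75 m; q_3 = 1.15 × 0.35 × 5.75 = 2.314 m³/s
w_4 = (22.4 − 12.2)/2 = 5.1 m; q_4 = 0.93 × 0.23 × 5.1 = 1.091 m³/s
Stations 1, 5 contribute zero (depth or velocity is 0).
Q = Σ qᵢ = 4.991 m³/s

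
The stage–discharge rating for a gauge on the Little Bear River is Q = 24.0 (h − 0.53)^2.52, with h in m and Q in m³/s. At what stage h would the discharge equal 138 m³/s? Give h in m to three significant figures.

h − h₀ = (Q/C)^(1/b) = (138/24.0)^(1/2.52) = 2.002 m
h = 0.53 + 2.002 = 2.532 m

2.53 m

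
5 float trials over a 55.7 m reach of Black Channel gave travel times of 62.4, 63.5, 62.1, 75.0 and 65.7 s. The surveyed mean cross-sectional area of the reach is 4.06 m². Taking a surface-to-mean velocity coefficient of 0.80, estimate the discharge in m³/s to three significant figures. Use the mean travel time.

2.75 m³/s

t̄ = (62.4 + 63.5 + 62.1 + 75.0 + 65.7) / 5 = 65.74 s
v_surface = L / t̄ = 55.7 / 65.74 = 0.8473 m/s
v_mean = 0.80 × 0.8473 = 0.6778 m/s
Q = A × v_mean = 4.06 × 0.6778 = 2.752 m³/s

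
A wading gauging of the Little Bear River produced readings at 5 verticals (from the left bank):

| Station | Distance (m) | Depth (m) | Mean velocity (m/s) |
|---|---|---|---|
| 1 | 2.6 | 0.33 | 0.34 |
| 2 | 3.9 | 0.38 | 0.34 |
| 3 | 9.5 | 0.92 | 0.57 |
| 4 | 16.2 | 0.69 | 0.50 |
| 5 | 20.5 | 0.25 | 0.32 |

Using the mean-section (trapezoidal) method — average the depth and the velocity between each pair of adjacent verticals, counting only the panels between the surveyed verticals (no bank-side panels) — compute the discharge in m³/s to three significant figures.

Panel 1-2: Δb = 1.3 m, d̄ = (0.33+0.38)/2 = 0.355, v̄ = (0.34+0.34)/2 = 0.34 → q = 1.3×0.355×0.34 = 0.1569 m³/s
Panel 2-3: Δb = 5.6 m, d̄ = (0.38+0.92)/2 = 0.65, v̄ = (0.34+0.57)/2 = 0.455 → q = 5.6×0.65×0.455 = 1.656 m³/s
Panel 3-4: Δb = 6.7 m, d̄ = (0.92+0.69)/2 = 0.805, v̄ = (0.57+0.50)/2 = 0.535 → q = 6.7×0.805×0.535 = 2.886 m³/s
Panel 4-5: Δb = 4.3 m, d̄ = (0.69+0.25)/2 = 0.47, v̄ = (0.50+0.32)/2 = 0.41 → q = 4.3×0.47×0.41 = 0.8286 m³/s
Q = Σ q = 5.527 m³/s

5.53 m³/s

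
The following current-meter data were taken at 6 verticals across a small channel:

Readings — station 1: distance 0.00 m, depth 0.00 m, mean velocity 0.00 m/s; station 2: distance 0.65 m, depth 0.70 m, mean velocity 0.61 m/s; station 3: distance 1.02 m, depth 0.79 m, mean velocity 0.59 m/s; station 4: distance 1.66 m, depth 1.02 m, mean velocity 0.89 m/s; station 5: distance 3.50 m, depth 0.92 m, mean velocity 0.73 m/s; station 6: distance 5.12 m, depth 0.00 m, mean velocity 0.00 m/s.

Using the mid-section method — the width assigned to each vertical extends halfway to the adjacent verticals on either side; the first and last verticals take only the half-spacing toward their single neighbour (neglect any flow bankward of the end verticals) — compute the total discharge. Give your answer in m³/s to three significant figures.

w_2 = (1.02 − 0.00)/2 = 0.51 m; q_2 = 0.61 × 0.70 × 0.51 = 0.2178 m³/s
w_3 = (1.66 − 0.65)/2 = 0.505 m; q_3 = 0.59 × 0.79 × 0.505 = 0.2354 m³/s
w_4 = (3.50 − 1.02)/2 = 1.24 m; q_4 = 0.89 × 1.02 × 1.24 = 1.126 m³/s
w_5 = (5.12 − 1.66)/2 = 1.73 m; q_5 = 0.73 × 0.92 × 1.73 = 1.162 m³/s
Stations 1, 6 contribute zero (depth or velocity is 0).
Q = Σ qᵢ = 2.741 m³/s

2.74 m³/s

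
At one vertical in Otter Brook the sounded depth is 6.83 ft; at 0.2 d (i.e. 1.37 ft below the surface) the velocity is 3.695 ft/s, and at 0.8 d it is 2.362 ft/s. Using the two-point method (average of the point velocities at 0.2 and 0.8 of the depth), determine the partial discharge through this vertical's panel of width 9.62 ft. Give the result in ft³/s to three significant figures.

199 ft³/s

v̄ = (3.695 + 2.362) / 2 = 3.029 ft/s
q = v̄ × d × w = 3.029 × 6.83 × 9.62 = 199.0 ft³/s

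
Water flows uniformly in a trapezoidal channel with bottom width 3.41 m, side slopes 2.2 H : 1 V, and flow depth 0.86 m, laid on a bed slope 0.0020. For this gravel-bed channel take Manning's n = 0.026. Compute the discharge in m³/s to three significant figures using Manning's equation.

A = (b + z·y)·y = (3.41 + 2.2×0.86)×0.86 = 4.560 m²
P = b + 2y√(1+z²) = 3.41 + 2×0.86×√(1+2.2²) = 7.567 m
R = A/P = 4.560/7.567 = 0.6026 m
Q = (1/n)·A·R^(2/3)·S^(1/2) = (1/0.026) × 4.560 × 0.6026^(2/3) × 0.0020^(1/2) = 5.596 m³/s

5.60 m³/s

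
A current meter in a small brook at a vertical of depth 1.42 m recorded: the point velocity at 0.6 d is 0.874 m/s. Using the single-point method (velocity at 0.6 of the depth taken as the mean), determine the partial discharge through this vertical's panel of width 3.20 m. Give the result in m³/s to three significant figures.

3.97 m³/s

v̄ = v₀.₆ = 0.874 m/s
q = v̄ × d × w = 0.8740 × 1.42 × 3.20 = 3.971 m³/s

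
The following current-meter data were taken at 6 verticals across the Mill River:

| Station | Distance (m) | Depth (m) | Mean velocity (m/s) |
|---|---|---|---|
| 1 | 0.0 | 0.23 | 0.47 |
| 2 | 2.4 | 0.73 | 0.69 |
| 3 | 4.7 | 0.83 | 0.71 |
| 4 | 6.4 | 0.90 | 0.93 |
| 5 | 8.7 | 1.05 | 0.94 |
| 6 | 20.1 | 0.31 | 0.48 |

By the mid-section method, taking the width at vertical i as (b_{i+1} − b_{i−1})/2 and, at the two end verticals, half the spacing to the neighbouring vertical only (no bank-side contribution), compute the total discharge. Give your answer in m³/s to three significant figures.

11.8 m³/s

w_1 = (2.4 − 0.0)/2 = 1.2 m; q_1 = 0.47 × 0.23 × 1.2 = 0.1297 m³/s
w_2 = (4.7 − 0.0)/2 = 2.35 m; q_2 = 0.69 × 0.73 × 2.35 = 1.184 m³/s
w_3 = (6.4 − 2.4)/2 = 2 m; q_3 = 0.71 × 0.83 × 2 = 1.179 m³/s
w_4 = (8.7 − 4.7)/2 = 2 m; q_4 = 0.93 × 0.90 × 2 = 1.674 m³/s
w_5 = (20.1 − 6.4)/2 = 6.85 m; q_5 = 0.94 × 1.05 × 6.85 = 6.761 m³/s
w_6 = (20.1 − 8.7)/2 = 5.7 m; q_6 = 0.48 × 0.31 × 5.7 = 0.8482 m³/s
Q = Σ qᵢ = 11.78 m³/s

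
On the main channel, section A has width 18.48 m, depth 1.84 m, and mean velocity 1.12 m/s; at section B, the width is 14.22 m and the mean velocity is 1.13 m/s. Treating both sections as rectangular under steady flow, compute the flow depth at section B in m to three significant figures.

2.37 m

Q = A₁V₁ = (18.48×1.84) × 1.12 = 38.08 m³/s
d₂ = Q/(b₂ V₂) = 38.08/(14.22×1.13) = 2.370 m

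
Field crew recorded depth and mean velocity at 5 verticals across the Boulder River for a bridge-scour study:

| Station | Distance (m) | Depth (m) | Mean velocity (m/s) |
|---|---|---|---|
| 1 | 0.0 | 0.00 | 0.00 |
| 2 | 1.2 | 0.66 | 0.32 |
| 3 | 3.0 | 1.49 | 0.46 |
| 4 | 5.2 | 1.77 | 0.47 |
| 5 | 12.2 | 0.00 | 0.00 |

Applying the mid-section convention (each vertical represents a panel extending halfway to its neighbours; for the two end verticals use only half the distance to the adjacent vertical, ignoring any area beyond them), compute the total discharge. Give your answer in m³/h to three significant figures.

19900 m³/h

w_2 = (3.0 − 0.0)/2 = 1.5 m; q_2 = 0.32 × 0.66 × 1.5 = 0.3168 m³/s
w_3 = (5.2 − 1.2)/2 = 2 m; q_3 = 0.46 × 1.49 × 2 = 1.371 m³/s
w_4 = (12.2 − 3.0)/2 = 4.6 m; q_4 = 0.47 × 1.77 × 4.6 = 3.827 m³/s
Stations 1, 5 contribute zero (depth or velocity is 0).
Q = Σ qᵢ = 5.514 m³/s
= 5.514 × 3600 = 19850 m³/h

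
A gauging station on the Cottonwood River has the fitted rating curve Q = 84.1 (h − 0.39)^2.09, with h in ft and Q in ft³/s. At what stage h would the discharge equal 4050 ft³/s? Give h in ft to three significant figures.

h − h₀ = (Q/C)^(1/b) = (4050/84.1)^(1/2.09) = 6.384 ft
h = 0.39 + 6.384 = 6.774 ft

6.77 ft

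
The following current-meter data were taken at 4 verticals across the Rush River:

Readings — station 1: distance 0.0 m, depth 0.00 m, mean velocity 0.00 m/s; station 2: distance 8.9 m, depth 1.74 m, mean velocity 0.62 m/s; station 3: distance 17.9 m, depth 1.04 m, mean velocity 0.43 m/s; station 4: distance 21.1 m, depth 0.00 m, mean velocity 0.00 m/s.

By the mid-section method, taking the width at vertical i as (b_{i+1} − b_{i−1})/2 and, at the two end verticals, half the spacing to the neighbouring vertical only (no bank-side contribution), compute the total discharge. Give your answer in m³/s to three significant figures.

w_2 = (17.9 − 0.0)/2 = 8.95 m; q_2 = 0.62 × 1.74 × 8.95 = 9.655 m³/s
w_3 = (21.1 − 8.9)/2 = 6.1 m; q_3 = 0.43 × 1.04 × 6.1 = 2.728 m³/s
Stations 1, 4 contribute zero (depth or velocity is 0).
Q = Σ qᵢ = 12.38 m³/s

12.4 m³/s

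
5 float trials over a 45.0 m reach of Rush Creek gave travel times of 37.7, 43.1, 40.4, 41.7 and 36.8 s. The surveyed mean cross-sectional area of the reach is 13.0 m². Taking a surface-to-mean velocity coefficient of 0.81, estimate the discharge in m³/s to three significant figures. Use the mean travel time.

t̄ = (37.7 + 43.1 + 40.4 + 41.7 + 36.8) / 5 = 39.94 s
v_surface = L / t̄ = 45.0 / 39.94 = 1.127 m/s
v_mean = 0.81 × 1.127 = 0.9126 m/s
Q = A × v_mean = 13.0 × 0.9126 = 11.86 m³/s

11.9 m³/s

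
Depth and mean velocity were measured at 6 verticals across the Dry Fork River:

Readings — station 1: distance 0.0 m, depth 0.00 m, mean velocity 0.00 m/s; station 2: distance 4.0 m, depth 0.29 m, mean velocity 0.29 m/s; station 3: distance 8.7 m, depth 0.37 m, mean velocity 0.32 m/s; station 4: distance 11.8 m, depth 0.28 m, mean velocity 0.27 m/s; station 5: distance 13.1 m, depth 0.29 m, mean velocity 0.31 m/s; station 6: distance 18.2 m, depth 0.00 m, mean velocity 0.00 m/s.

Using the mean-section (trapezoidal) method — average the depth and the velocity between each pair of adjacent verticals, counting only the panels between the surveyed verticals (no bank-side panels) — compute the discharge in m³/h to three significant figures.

Panel 1-2: Δb = 4 m, d̄ = (0.00+0.29)/2 = 0.145, v̄ = (0.00+0.29)/2 = 0.145 → q = 4×0.145×0.145 = 0.08410 m³/s
Panel 2-3: Δb = 4.7 m, d̄ = (0.29+0.37)/2 = 0.33, v̄ = (0.29+0.32)/2 = 0.305 → q = 4.7×0.33×0.305 = 0.4731 m³/s
Panel 3-4: Δb = 3.1 m, d̄ = (0.37+0.28)/2 = 0.325, v̄ = (0.32+0.27)/2 = 0.295 → q = 3.1×0.325×0.295 = 0.2972 m³/s
Panel 4-5: Δb = 1.3 m, d̄ = (0.28+0.29)/2 = 0.285, v̄ = (0.27+0.31)/2 = 0.29 → q = 1.3×0.285×0.29 = 0.1074 m³/s
Panel 5-6: Δb = 5.1 m, d̄ = (0.29+0.00)/2 = 0.145, v̄ = (0.31+0.00)/2 = 0.155 → q = 5.1×0.145×0.155 = 0.1146 m³/s
Q = Σ q = 1.076 m³/s
= 1.076 × 3600 = 3875 m³/h

3880 m³/h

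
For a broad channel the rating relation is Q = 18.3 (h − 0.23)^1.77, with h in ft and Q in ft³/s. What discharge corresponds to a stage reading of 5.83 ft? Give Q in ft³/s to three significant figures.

Q = 18.3 × (5.83 − 0.23)^1.77 = 18.3 × 5.6^1.77 = 386.1 ft³/s

386 ft³/s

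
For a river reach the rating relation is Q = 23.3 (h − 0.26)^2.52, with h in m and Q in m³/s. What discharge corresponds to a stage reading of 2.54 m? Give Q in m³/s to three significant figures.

Q = 23.3 × (2.54 − 0.26)^2.52 = 23.3 × 2.28^2.52 = 185.9 m³/s

186 m³/s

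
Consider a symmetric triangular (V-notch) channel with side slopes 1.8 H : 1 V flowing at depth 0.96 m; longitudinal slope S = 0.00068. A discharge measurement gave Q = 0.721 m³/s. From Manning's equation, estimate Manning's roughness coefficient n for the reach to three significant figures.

A = z·y² = 1.8×0.96² = 1.659 m²
P = 2y√(1+z²) = 2×0.96×√(1+1.8²) = 3.954 m
R = A/P = 1.659/3.954 = 0.4196 m
n = (1/Q)·A·R^(2/3)·S^(1/2) = (1/0.721) × 1.659 × 0.5605 × 0.02608 = 0.03363

0.0336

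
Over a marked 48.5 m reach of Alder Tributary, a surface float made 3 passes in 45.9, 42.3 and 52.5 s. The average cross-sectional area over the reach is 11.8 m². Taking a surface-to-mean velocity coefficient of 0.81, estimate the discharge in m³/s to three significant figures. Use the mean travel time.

9.88 m³/s

t̄ = (45.9 + 42.3 + 52.5) / 3 = 46.9 s
v_surface = L / t̄ = 48.5 / 46.9 = 1.034 m/s
v_mean = 0.81 × 1.034 = 0.8376 m/s
Q = A × v_mean = 11.8 × 0.8376 = 9.884 m³/s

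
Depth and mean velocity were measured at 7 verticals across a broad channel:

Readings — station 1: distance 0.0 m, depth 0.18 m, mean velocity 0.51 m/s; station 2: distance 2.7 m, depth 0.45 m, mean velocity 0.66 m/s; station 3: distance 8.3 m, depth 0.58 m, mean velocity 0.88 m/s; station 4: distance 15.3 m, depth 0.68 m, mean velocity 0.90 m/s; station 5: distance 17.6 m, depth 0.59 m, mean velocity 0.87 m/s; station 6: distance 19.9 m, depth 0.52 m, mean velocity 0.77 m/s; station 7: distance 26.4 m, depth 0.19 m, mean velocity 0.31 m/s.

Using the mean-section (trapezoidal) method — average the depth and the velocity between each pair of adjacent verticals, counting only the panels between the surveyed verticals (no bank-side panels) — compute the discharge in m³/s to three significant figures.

10.2 m³/s

Panel 1-2: Δb = 2.7 m, d̄ = (0.18+0.45)/2 = 0.315, v̄ = (0.51+0.66)/2 = 0.585 → q = 2.7×0.315×0.585 = 0.4975 m³/s
Panel 2-3: Δb = 5.6 m, d̄ = (0.45+0.58)/2 = 0.515, v̄ = (0.66+0.88)/2 = 0.77 → q = 5.6×0.515×0.77 = 2.221 m³/s
Panel 3-4: Δb = 7 m, d̄ = (0.58+0.68)/2 = 0.63, v̄ = (0.88+0.90)/2 = 0.89 → q = 7×0.63×0.89 = 3.925 m³/s
Panel 4-5: Δb = 2.3 m, d̄ = (0.68+0.59)/2 = 0.635, v̄ = (0.90+0.87)/2 = 0.885 → q = 2.3×0.635×0.885 = 1.293 m³/s
Panel 5-6: Δb = 2.3 m, d̄ = (0.59+0.52)/2 = 0.555, v̄ = (0.87+0.77)/2 = 0.82 → q = 2.3×0.555×0.82 = 1.047 m³/s
Panel 6-7: Δb = 6.5 m, d̄ = (0.52+0.19)/2 = 0.355, v̄ = (0.77+0.31)/2 = 0.54 → q = 6.5×0.355×0.54 = 1.246 m³/s
Q = Σ q = 10.23 m³/s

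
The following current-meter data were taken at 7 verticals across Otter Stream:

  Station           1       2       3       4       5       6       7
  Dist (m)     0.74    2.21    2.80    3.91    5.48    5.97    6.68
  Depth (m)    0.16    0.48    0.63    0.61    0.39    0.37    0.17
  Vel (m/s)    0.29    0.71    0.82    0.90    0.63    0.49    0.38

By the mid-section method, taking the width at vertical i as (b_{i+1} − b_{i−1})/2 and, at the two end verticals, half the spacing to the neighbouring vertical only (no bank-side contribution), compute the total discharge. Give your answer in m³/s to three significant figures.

w_1 = (2.21 − 0.74)/2 = 0.735 m; q_1 = 0.29 × 0.16 × 0.735 = 0.03410 m³/s
w_2 = (2.80 − 0.74)/2 = 1.03 m; q_2 = 0.71 × 0.48 × 1.03 = 0.3510 m³/s
w_3 = (3.91 − 2.21)/2 = 0.85 m; q_3 = 0.82 × 0.63 × 0.85 = 0.4391 m³/s
w_4 = (5.48 − 2.80)/2 = 1.34 m; q_4 = 0.90 × 0.61 × 1.34 = 0.7357 m³/s
w_5 = (5.97 − 3.91)/2 = 1.03 m; q_5 = 0.63 × 0.39 × 1.03 = 0.2531 m³/s
w_6 = (6.68 − 5.48)/2 = 0.6 m; q_6 = 0.49 × 0.37 × 0.6 = 0.1088 m³/s
w_7 = (6.68 − 5.97)/2 = 0.355 m; q_7 = 0.38 × 0.17 × 0.355 = 0.02293 m³/s
Q = Σ qᵢ = 1.945 m³/s

1.94 m³/s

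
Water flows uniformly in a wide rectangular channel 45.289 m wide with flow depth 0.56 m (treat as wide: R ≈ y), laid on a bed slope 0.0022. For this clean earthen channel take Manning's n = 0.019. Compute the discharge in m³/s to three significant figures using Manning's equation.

42.5 m³/s

A = b·y = 45.289 × 0.56 = 25.36 m²
Wide channel: R ≈ y = 0.56 m
Q = (1/n)·A·R^(2/3)·S^(1/2) = (1/0.019) × 25.36 × 0.5600^(2/3) × 0.0022^(1/2) = 42.54 m³/s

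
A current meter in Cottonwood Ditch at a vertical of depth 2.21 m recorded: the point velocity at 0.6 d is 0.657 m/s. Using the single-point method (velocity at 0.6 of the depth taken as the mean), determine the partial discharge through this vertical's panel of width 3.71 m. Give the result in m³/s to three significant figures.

5.39 m³/s

v̄ = v₀.₆ = 0.657 m/s
q = v̄ × d × w = 0.6570 × 2.21 × 3.71 = 5.387 m³/s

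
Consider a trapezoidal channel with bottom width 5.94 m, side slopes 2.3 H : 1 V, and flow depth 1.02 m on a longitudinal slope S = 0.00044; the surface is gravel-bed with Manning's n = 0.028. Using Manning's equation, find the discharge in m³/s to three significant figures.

5.29 m³/s

A = (b + z·y)·y = (5.94 + 2.3×1.02)×1.02 = 8.452 m²
P = b + 2y√(1+z²) = 5.94 + 2×1.02×√(1+2.3²) = 11.06 m
R = A/P = 8.452/11.06 = 0.7644 m
Q = (1/n)·A·R^(2/3)·S^(1/2) = (1/0.028) × 8.452 × 0.7644^(2/3) × 0.00044^(1/2) = 5.293 m³/s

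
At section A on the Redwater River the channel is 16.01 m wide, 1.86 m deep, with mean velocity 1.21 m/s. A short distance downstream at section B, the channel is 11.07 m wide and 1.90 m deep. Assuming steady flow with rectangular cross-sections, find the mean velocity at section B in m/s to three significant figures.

1.71 m/s

Q = A₁V₁ = (16.01×1.86) × 1.21 = 36.03 m³/s
A₂ = 11.07 × 1.90 = 21.03 m²
V₂ = Q/A₂ = 36.03/21.03 = 1.713 m/s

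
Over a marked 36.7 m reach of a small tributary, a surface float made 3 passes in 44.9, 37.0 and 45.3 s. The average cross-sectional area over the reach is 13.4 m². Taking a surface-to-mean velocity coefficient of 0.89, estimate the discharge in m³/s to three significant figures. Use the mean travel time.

t̄ = (44.9 + 37.0 + 45.3) / 3 = 42.4 s
v_surface = L / t̄ = 36.7 / 42.4 = 0.8656 m/s
v_mean = 0.89 × 0.8656 = 0.7704 m/s
Q = A × v_mean = 13.4 × 0.7704 = 10.32 m³/s

10.3 m³/s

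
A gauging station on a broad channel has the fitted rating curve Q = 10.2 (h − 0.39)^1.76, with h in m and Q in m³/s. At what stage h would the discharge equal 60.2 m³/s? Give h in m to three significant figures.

h − h₀ = (Q/C)^(1/b) = (60.2/10.2)^(1/1.76) = 2.742 m
h = 0.39 + 2.742 = 3.132 m

3.13 m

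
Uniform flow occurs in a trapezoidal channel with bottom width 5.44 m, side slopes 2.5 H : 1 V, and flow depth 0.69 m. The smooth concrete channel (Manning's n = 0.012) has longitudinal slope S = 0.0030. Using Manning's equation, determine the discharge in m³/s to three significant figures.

15.0 m³/s

A = (b + z·y)·y = (5.44 + 2.5×0.69)×0.69 = 4.944 m²
P = b + 2y√(1+z²) = 5.44 + 2×0.69×√(1+2.5²) = 9.156 m
R = A/P = 4.944/9.156 = 0.5400 m
Q = (1/n)·A·R^(2/3)·S^(1/2) = (1/0.012) × 4.944 × 0.5400^(2/3) × 0.0030^(1/2) = 14.96 m³/s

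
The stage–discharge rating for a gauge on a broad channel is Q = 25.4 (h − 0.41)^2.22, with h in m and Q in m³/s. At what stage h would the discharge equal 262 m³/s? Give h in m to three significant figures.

3.27 m

h − h₀ = (Q/C)^(1/b) = (262/25.4)^(1/2.22) = 2.861 m
h = 0.41 + 2.861 = 3.271 m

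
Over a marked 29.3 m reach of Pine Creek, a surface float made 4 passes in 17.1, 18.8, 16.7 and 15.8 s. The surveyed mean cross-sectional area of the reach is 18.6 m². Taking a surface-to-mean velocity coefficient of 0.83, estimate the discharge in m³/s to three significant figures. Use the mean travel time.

t̄ = (17.1 + 18.8 + 16.7 + 15.8) / 4 = 17.1 s
v_surface = L / t̄ = 29.3 / 17.1 = 1.713 m/s
v_mean = 0.83 × 1.713 = 1.422 m/s
Q = A × v_mean = 18.6 × 1.422 = 26.45 m³/s

26.5 m³/s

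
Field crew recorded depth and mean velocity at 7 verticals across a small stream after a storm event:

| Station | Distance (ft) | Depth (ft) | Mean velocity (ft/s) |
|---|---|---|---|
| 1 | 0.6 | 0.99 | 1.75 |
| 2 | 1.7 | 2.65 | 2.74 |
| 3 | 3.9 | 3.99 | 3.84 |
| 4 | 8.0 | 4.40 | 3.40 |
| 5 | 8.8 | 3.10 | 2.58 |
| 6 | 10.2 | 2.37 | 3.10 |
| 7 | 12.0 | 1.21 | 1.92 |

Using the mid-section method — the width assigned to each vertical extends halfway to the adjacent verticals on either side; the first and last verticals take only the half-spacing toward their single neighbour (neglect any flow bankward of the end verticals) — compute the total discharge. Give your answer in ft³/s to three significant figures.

w_1 = (1.7 − 0.6)/2 = 0.55 ft; q_1 = 1.75 × 0.99 × 0.55 = 0.9529 ft³/s
w_2 = (3.9 − 0.6)/2 = 1.65 ft; q_2 = 2.74 × 2.65 × 1.65 = 11.98 ft³/s
w_3 = (8.0 − 1.7)/2 = 3.15 ft; q_3 = 3.84 × 3.99 × 3.15 = 48.26 ft³/s
w_4 = (8.8 − 3.9)/2 = 2.45 ft; q_4 = 3.40 × 4.40 × 2.45 = 36.65 ft³/s
w_5 = (10.2 − 8.0)/2 = 1.1 ft; q_5 = 2.58 × 3.10 × 1.1 = 8.798 ft³/s
w_6 = (12.0 − 8.8)/2 = 1.6 ft; q_6 = 3.10 × 2.37 × 1.6 = 11.76 ft³/s
w_7 = (12.0 − 10.2)/2 = 0.9 ft; q_7 = 1.92 × 1.21 × 0.9 = 2.091 ft³/s
Q = Σ qᵢ = 120.5 ft³/s

120 ft³/s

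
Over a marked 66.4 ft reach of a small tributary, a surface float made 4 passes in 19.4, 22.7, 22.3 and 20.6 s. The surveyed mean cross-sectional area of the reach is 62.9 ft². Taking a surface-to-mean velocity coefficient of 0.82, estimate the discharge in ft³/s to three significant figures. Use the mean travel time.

t̄ = (19.4 + 22.7 + 22.3 + 20.6) / 4 = 21.25 s
v_surface = L / t̄ = 66.4 / 21.25 = 3.125 ft/s
v_mean = 0.82 × 3.125 = 2.562 ft/s
Q = A × v_mean = 62.9 × 2.562 = 161.2 ft³/s

161 ft³/s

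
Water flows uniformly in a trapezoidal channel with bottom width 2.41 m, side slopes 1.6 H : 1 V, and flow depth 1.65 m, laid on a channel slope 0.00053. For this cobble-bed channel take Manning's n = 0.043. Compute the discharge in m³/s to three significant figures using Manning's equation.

4.36 m³/s

A = (b + z·y)·y = (2.41 + 1.6×1.65)×1.65 = 8.333 m²
P = b + 2y√(1+z²) = 2.41 + 2×1.65×√(1+1.6²) = 8.636 m
R = A/P = 8.333/8.636 = 0.9648 m
Q = (1/n)·A·R^(2/3)·S^(1/2) = (1/0.043) × 8.333 × 0.9648^(2/3) × 0.00053^(1/2) = 4.356 m³/s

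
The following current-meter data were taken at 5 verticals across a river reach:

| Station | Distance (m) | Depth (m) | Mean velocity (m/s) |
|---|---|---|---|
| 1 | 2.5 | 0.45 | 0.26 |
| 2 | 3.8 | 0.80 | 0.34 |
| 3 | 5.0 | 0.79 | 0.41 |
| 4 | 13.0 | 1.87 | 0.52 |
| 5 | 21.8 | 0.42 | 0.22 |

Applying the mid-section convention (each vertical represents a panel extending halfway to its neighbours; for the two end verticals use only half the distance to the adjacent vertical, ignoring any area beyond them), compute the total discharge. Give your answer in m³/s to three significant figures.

10.5 m³/s

w_1 = (3.8 − 2.5)/2 = 0.65 m; q_1 = 0.26 × 0.45 × 0.65 = 0.07605 m³/s
w_2 = (5.0 − 2.5)/2 = 1.25 m; q_2 = 0.34 × 0.80 × 1.25 = 0.3400 m³/s
w_3 = (13.0 − 3.8)/2 = 4.6 m; q_3 = 0.41 × 0.79 × 4.6 = 1.490 m³/s
w_4 = (21.8 − 5.0)/2 = 8.4 m; q_4 = 0.52 × 1.87 × 8.4 = 8.168 m³/s
w_5 = (21.8 − 13.0)/2 = 4.4 m; q_5 = 0.22 × 0.42 × 4.4 = 0.4066 m³/s
Q = Σ qᵢ = 10.48 m³/s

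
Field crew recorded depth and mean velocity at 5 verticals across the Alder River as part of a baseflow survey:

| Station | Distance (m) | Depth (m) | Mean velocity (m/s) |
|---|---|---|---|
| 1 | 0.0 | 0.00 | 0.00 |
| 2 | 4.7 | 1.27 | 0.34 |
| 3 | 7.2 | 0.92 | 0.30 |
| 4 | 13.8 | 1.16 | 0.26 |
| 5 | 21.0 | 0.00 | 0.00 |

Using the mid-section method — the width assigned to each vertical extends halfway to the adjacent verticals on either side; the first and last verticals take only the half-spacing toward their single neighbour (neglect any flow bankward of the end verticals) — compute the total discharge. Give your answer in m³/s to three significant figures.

w_2 = (7.2 − 0.0)/2 = 3.6 m; q_2 = 0.34 × 1.27 × 3.6 = 1.554 m³/s
w_3 = (13.8 − 4.7)/2 = 4.55 m; q_3 = 0.30 × 0.92 × 4.55 = 1.256 m³/s
w_4 = (21.0 − 7.2)/2 = 6.9 m; q_4 = 0.26 × 1.16 × 6.9 = 2.081 m³/s
Stations 1, 5 contribute zero (depth or velocity is 0).
Q = Σ qᵢ = 4.891 m³/s

4.89 m³/s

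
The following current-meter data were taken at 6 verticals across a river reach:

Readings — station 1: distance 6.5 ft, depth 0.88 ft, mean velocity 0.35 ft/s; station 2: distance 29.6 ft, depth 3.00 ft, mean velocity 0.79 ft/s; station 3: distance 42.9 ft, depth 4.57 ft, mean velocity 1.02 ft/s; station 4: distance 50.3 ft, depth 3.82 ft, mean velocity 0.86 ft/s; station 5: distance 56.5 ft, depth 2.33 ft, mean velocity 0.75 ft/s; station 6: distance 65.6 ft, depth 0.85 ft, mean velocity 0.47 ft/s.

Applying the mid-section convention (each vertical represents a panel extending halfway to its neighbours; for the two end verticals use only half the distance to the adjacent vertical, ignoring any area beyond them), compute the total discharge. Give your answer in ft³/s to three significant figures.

132 ft³/s

w_1 = (29.6 − 6.5)/2 = 11.55 ft; q_1 = 0.35 × 0.88 × 11.55 = 3.557 ft³/s
w_2 = (42.9 − 6.5)/2 = 18.2 ft; q_2 = 0.79 × 3.00 × 18.2 = 43.13 ft³/s
w_3 = (50.3 − 29.6)/2 = 10.35 ft; q_3 = 1.02 × 4.57 × 10.35 = 48.25 ft³/s
w_4 = (56.5 − 42.9)/2 = 6.8 ft; q_4 = 0.86 × 3.82 × 6.8 = 22.34 ft³/s
w_5 = (65.6 − 50.3)/2 = 7.65 ft; q_5 = 0.75 × 2.33 × 7.65 = 13.37 ft³/s
w_6 = (65.6 − 56.5)/2 = 4.55 ft; q_6 = 0.47 × 0.85 × 4.55 = 1.818 ft³/s
Q = Σ qᵢ = 132.5 ft³/s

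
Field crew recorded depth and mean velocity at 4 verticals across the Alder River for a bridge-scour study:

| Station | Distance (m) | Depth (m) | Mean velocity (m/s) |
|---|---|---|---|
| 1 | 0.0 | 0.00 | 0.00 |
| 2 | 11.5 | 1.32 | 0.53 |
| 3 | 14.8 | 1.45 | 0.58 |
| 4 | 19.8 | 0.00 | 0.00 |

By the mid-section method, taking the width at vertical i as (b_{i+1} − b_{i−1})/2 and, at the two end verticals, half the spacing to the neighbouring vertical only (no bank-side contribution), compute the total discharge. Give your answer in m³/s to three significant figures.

8.67 m³/s

w_2 = (14.8 − 0.0)/2 = 7.4 m; q_2 = 0.53 × 1.32 × 7.4 = 5.177 m³/s
w_3 = (19.8 − 11.5)/2 = 4.15 m; q_3 = 0.58 × 1.45 × 4.15 = 3.490 m³/s
Stations 1, 4 contribute zero (depth or velocity is 0).
Q = Σ qᵢ = 8.667 m³/s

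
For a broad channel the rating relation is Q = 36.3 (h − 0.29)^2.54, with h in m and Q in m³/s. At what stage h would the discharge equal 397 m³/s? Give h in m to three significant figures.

2.85 m

h − h₀ = (Q/C)^(1/b) = (397/36.3)^(1/2.54) = 2.565 m
h = 0.29 + 2.565 = 2.855 m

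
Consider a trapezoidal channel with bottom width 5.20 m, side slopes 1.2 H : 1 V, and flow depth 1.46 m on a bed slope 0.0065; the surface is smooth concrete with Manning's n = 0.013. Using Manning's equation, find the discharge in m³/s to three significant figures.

64.6 m³/s

A = (b + z·y)·y = (5.20 + 1.2×1.46)×1.46 = 10.15 m²
P = b + 2y√(1+z²) = 5.20 + 2×1.46×√(1+1.2²) = 9.761 m
R = A/P = 10.15/9.761 = 1.040 m
Q = (1/n)·A·R^(2/3)·S^(1/2) = (1/0.013) × 10.15 × 1.040^(2/3) × 0.0065^(1/2) = 64.61 m³/s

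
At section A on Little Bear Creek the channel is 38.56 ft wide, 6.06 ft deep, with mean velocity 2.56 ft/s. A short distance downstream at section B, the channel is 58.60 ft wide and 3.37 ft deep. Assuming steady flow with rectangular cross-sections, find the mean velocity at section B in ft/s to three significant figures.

Q = A₁V₁ = (38.56×6.06) × 2.56 = 598.2 ft³/s
A₂ = 58.60 × 3.37 = 197.5 ft²
V₂ = Q/A₂ = 598.2/197.5 = 3.029 ft/s

3.03 ft/s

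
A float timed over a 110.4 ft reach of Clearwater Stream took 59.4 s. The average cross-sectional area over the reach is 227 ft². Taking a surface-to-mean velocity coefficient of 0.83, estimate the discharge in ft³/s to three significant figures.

350 ft³/s

v_surface = L / t̄ = 110.4 / 59.4 = 1.859 ft/s
v_mean = 0.83 × 1.859 = 1.543 ft/s
Q = A × v_mean = 227 × 1.543 = 350.2 ft³/s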